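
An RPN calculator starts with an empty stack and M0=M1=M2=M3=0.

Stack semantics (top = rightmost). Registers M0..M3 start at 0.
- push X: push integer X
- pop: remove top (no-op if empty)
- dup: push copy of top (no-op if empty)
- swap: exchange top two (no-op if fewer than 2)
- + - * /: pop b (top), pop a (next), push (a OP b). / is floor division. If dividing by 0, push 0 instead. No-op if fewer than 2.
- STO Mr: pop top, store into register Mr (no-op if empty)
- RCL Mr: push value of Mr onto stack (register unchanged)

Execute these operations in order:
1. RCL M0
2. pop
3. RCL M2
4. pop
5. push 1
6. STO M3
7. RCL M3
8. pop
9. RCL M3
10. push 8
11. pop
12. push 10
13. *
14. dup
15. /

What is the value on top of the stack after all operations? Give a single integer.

After op 1 (RCL M0): stack=[0] mem=[0,0,0,0]
After op 2 (pop): stack=[empty] mem=[0,0,0,0]
After op 3 (RCL M2): stack=[0] mem=[0,0,0,0]
After op 4 (pop): stack=[empty] mem=[0,0,0,0]
After op 5 (push 1): stack=[1] mem=[0,0,0,0]
After op 6 (STO M3): stack=[empty] mem=[0,0,0,1]
After op 7 (RCL M3): stack=[1] mem=[0,0,0,1]
After op 8 (pop): stack=[empty] mem=[0,0,0,1]
After op 9 (RCL M3): stack=[1] mem=[0,0,0,1]
After op 10 (push 8): stack=[1,8] mem=[0,0,0,1]
After op 11 (pop): stack=[1] mem=[0,0,0,1]
After op 12 (push 10): stack=[1,10] mem=[0,0,0,1]
After op 13 (*): stack=[10] mem=[0,0,0,1]
After op 14 (dup): stack=[10,10] mem=[0,0,0,1]
After op 15 (/): stack=[1] mem=[0,0,0,1]

Answer: 1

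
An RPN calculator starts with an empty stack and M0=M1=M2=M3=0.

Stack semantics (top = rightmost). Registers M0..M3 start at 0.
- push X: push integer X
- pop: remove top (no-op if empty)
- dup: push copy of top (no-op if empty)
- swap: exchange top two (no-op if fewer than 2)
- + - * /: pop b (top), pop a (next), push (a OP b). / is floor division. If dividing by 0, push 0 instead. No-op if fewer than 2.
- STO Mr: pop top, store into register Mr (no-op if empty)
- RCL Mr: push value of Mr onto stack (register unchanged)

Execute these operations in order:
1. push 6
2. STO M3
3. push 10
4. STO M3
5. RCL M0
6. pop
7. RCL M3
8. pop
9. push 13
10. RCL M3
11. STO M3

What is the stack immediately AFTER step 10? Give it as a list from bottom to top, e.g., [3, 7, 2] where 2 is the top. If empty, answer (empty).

After op 1 (push 6): stack=[6] mem=[0,0,0,0]
After op 2 (STO M3): stack=[empty] mem=[0,0,0,6]
After op 3 (push 10): stack=[10] mem=[0,0,0,6]
After op 4 (STO M3): stack=[empty] mem=[0,0,0,10]
After op 5 (RCL M0): stack=[0] mem=[0,0,0,10]
After op 6 (pop): stack=[empty] mem=[0,0,0,10]
After op 7 (RCL M3): stack=[10] mem=[0,0,0,10]
After op 8 (pop): stack=[empty] mem=[0,0,0,10]
After op 9 (push 13): stack=[13] mem=[0,0,0,10]
After op 10 (RCL M3): stack=[13,10] mem=[0,0,0,10]

[13, 10]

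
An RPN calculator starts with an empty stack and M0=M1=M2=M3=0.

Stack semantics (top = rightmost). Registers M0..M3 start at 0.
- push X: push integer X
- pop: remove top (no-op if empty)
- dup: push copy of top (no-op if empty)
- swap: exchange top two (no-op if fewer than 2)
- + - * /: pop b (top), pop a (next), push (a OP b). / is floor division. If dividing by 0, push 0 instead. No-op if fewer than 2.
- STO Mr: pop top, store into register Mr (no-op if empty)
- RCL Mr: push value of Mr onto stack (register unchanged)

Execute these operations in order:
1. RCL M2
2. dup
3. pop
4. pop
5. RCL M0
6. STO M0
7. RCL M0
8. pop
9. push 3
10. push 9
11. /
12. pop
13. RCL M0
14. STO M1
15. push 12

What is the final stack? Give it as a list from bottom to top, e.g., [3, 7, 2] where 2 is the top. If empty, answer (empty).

After op 1 (RCL M2): stack=[0] mem=[0,0,0,0]
After op 2 (dup): stack=[0,0] mem=[0,0,0,0]
After op 3 (pop): stack=[0] mem=[0,0,0,0]
After op 4 (pop): stack=[empty] mem=[0,0,0,0]
After op 5 (RCL M0): stack=[0] mem=[0,0,0,0]
After op 6 (STO M0): stack=[empty] mem=[0,0,0,0]
After op 7 (RCL M0): stack=[0] mem=[0,0,0,0]
After op 8 (pop): stack=[empty] mem=[0,0,0,0]
After op 9 (push 3): stack=[3] mem=[0,0,0,0]
After op 10 (push 9): stack=[3,9] mem=[0,0,0,0]
After op 11 (/): stack=[0] mem=[0,0,0,0]
After op 12 (pop): stack=[empty] mem=[0,0,0,0]
After op 13 (RCL M0): stack=[0] mem=[0,0,0,0]
After op 14 (STO M1): stack=[empty] mem=[0,0,0,0]
After op 15 (push 12): stack=[12] mem=[0,0,0,0]

Answer: [12]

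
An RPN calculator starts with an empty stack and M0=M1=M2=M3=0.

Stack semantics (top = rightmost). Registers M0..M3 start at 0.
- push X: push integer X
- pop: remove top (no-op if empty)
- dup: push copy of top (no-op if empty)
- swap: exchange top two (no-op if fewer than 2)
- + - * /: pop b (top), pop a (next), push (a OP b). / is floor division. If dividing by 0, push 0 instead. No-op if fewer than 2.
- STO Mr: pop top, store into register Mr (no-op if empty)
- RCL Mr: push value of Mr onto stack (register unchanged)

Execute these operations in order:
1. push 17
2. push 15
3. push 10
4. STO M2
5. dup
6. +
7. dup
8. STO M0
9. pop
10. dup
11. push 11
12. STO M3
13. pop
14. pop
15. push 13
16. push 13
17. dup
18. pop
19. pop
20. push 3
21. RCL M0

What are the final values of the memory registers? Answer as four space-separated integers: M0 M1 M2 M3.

After op 1 (push 17): stack=[17] mem=[0,0,0,0]
After op 2 (push 15): stack=[17,15] mem=[0,0,0,0]
After op 3 (push 10): stack=[17,15,10] mem=[0,0,0,0]
After op 4 (STO M2): stack=[17,15] mem=[0,0,10,0]
After op 5 (dup): stack=[17,15,15] mem=[0,0,10,0]
After op 6 (+): stack=[17,30] mem=[0,0,10,0]
After op 7 (dup): stack=[17,30,30] mem=[0,0,10,0]
After op 8 (STO M0): stack=[17,30] mem=[30,0,10,0]
After op 9 (pop): stack=[17] mem=[30,0,10,0]
After op 10 (dup): stack=[17,17] mem=[30,0,10,0]
After op 11 (push 11): stack=[17,17,11] mem=[30,0,10,0]
After op 12 (STO M3): stack=[17,17] mem=[30,0,10,11]
After op 13 (pop): stack=[17] mem=[30,0,10,11]
After op 14 (pop): stack=[empty] mem=[30,0,10,11]
After op 15 (push 13): stack=[13] mem=[30,0,10,11]
After op 16 (push 13): stack=[13,13] mem=[30,0,10,11]
After op 17 (dup): stack=[13,13,13] mem=[30,0,10,11]
After op 18 (pop): stack=[13,13] mem=[30,0,10,11]
After op 19 (pop): stack=[13] mem=[30,0,10,11]
After op 20 (push 3): stack=[13,3] mem=[30,0,10,11]
After op 21 (RCL M0): stack=[13,3,30] mem=[30,0,10,11]

Answer: 30 0 10 11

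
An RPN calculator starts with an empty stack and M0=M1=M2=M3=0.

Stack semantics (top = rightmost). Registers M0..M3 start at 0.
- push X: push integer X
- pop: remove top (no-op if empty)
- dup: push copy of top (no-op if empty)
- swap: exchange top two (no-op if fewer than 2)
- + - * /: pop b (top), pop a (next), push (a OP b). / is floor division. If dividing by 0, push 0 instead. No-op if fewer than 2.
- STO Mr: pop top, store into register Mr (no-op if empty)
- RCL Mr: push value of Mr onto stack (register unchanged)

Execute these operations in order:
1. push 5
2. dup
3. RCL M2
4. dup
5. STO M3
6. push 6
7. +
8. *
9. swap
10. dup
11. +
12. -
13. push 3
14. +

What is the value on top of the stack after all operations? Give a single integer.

Answer: 23

Derivation:
After op 1 (push 5): stack=[5] mem=[0,0,0,0]
After op 2 (dup): stack=[5,5] mem=[0,0,0,0]
After op 3 (RCL M2): stack=[5,5,0] mem=[0,0,0,0]
After op 4 (dup): stack=[5,5,0,0] mem=[0,0,0,0]
After op 5 (STO M3): stack=[5,5,0] mem=[0,0,0,0]
After op 6 (push 6): stack=[5,5,0,6] mem=[0,0,0,0]
After op 7 (+): stack=[5,5,6] mem=[0,0,0,0]
After op 8 (*): stack=[5,30] mem=[0,0,0,0]
After op 9 (swap): stack=[30,5] mem=[0,0,0,0]
After op 10 (dup): stack=[30,5,5] mem=[0,0,0,0]
After op 11 (+): stack=[30,10] mem=[0,0,0,0]
After op 12 (-): stack=[20] mem=[0,0,0,0]
After op 13 (push 3): stack=[20,3] mem=[0,0,0,0]
After op 14 (+): stack=[23] mem=[0,0,0,0]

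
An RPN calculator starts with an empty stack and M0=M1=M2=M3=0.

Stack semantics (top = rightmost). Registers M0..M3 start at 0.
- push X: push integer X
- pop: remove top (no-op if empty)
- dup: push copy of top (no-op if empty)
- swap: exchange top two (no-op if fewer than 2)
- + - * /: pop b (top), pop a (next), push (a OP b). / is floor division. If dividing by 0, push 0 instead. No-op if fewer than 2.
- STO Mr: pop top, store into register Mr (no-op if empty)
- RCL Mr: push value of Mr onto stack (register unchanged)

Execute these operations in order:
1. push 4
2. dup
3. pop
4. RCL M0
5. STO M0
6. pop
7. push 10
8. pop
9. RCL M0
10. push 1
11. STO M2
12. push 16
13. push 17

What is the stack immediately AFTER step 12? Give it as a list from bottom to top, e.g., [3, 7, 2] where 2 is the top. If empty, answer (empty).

After op 1 (push 4): stack=[4] mem=[0,0,0,0]
After op 2 (dup): stack=[4,4] mem=[0,0,0,0]
After op 3 (pop): stack=[4] mem=[0,0,0,0]
After op 4 (RCL M0): stack=[4,0] mem=[0,0,0,0]
After op 5 (STO M0): stack=[4] mem=[0,0,0,0]
After op 6 (pop): stack=[empty] mem=[0,0,0,0]
After op 7 (push 10): stack=[10] mem=[0,0,0,0]
After op 8 (pop): stack=[empty] mem=[0,0,0,0]
After op 9 (RCL M0): stack=[0] mem=[0,0,0,0]
After op 10 (push 1): stack=[0,1] mem=[0,0,0,0]
After op 11 (STO M2): stack=[0] mem=[0,0,1,0]
After op 12 (push 16): stack=[0,16] mem=[0,0,1,0]

[0, 16]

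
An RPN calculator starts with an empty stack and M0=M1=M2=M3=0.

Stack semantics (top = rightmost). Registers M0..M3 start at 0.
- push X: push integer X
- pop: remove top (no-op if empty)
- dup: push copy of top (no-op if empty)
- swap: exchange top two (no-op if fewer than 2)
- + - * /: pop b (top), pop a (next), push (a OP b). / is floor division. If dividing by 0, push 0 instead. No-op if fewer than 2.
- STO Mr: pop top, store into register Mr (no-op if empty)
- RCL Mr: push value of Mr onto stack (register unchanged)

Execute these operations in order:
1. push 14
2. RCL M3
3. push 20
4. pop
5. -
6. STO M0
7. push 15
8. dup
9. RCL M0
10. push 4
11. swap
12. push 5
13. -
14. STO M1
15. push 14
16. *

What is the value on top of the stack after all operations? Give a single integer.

After op 1 (push 14): stack=[14] mem=[0,0,0,0]
After op 2 (RCL M3): stack=[14,0] mem=[0,0,0,0]
After op 3 (push 20): stack=[14,0,20] mem=[0,0,0,0]
After op 4 (pop): stack=[14,0] mem=[0,0,0,0]
After op 5 (-): stack=[14] mem=[0,0,0,0]
After op 6 (STO M0): stack=[empty] mem=[14,0,0,0]
After op 7 (push 15): stack=[15] mem=[14,0,0,0]
After op 8 (dup): stack=[15,15] mem=[14,0,0,0]
After op 9 (RCL M0): stack=[15,15,14] mem=[14,0,0,0]
After op 10 (push 4): stack=[15,15,14,4] mem=[14,0,0,0]
After op 11 (swap): stack=[15,15,4,14] mem=[14,0,0,0]
After op 12 (push 5): stack=[15,15,4,14,5] mem=[14,0,0,0]
After op 13 (-): stack=[15,15,4,9] mem=[14,0,0,0]
After op 14 (STO M1): stack=[15,15,4] mem=[14,9,0,0]
After op 15 (push 14): stack=[15,15,4,14] mem=[14,9,0,0]
After op 16 (*): stack=[15,15,56] mem=[14,9,0,0]

Answer: 56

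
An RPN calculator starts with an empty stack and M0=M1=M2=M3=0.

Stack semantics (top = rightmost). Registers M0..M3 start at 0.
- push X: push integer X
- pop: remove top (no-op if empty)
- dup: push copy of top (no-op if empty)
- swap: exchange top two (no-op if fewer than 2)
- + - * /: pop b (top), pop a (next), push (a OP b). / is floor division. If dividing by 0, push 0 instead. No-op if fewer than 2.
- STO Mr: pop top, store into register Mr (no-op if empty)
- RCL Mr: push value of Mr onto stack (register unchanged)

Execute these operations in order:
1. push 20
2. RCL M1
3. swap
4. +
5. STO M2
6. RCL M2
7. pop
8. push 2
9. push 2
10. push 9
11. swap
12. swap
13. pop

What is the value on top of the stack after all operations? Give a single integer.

After op 1 (push 20): stack=[20] mem=[0,0,0,0]
After op 2 (RCL M1): stack=[20,0] mem=[0,0,0,0]
After op 3 (swap): stack=[0,20] mem=[0,0,0,0]
After op 4 (+): stack=[20] mem=[0,0,0,0]
After op 5 (STO M2): stack=[empty] mem=[0,0,20,0]
After op 6 (RCL M2): stack=[20] mem=[0,0,20,0]
After op 7 (pop): stack=[empty] mem=[0,0,20,0]
After op 8 (push 2): stack=[2] mem=[0,0,20,0]
After op 9 (push 2): stack=[2,2] mem=[0,0,20,0]
After op 10 (push 9): stack=[2,2,9] mem=[0,0,20,0]
After op 11 (swap): stack=[2,9,2] mem=[0,0,20,0]
After op 12 (swap): stack=[2,2,9] mem=[0,0,20,0]
After op 13 (pop): stack=[2,2] mem=[0,0,20,0]

Answer: 2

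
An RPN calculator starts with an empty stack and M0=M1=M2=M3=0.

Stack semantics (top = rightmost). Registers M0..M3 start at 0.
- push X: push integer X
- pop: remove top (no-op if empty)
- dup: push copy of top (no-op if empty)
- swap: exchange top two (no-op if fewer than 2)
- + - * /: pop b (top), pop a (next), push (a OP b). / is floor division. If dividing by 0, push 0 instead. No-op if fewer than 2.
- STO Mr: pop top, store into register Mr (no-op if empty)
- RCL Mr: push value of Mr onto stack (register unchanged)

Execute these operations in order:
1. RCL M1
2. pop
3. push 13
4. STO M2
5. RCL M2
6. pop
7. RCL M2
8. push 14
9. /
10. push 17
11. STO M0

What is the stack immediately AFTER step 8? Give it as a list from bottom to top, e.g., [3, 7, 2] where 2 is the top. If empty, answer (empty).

After op 1 (RCL M1): stack=[0] mem=[0,0,0,0]
After op 2 (pop): stack=[empty] mem=[0,0,0,0]
After op 3 (push 13): stack=[13] mem=[0,0,0,0]
After op 4 (STO M2): stack=[empty] mem=[0,0,13,0]
After op 5 (RCL M2): stack=[13] mem=[0,0,13,0]
After op 6 (pop): stack=[empty] mem=[0,0,13,0]
After op 7 (RCL M2): stack=[13] mem=[0,0,13,0]
After op 8 (push 14): stack=[13,14] mem=[0,0,13,0]

[13, 14]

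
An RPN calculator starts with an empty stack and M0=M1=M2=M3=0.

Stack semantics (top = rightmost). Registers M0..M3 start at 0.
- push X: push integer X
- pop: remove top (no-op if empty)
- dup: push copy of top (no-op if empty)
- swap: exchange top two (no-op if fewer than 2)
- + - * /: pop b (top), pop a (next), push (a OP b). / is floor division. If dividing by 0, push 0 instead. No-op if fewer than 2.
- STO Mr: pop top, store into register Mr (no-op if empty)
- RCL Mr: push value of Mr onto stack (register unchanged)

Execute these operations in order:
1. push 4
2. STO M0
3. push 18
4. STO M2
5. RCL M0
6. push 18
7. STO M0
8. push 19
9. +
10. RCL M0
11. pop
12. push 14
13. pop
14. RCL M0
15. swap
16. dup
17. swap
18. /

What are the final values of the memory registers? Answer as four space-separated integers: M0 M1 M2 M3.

Answer: 18 0 18 0

Derivation:
After op 1 (push 4): stack=[4] mem=[0,0,0,0]
After op 2 (STO M0): stack=[empty] mem=[4,0,0,0]
After op 3 (push 18): stack=[18] mem=[4,0,0,0]
After op 4 (STO M2): stack=[empty] mem=[4,0,18,0]
After op 5 (RCL M0): stack=[4] mem=[4,0,18,0]
After op 6 (push 18): stack=[4,18] mem=[4,0,18,0]
After op 7 (STO M0): stack=[4] mem=[18,0,18,0]
After op 8 (push 19): stack=[4,19] mem=[18,0,18,0]
After op 9 (+): stack=[23] mem=[18,0,18,0]
After op 10 (RCL M0): stack=[23,18] mem=[18,0,18,0]
After op 11 (pop): stack=[23] mem=[18,0,18,0]
After op 12 (push 14): stack=[23,14] mem=[18,0,18,0]
After op 13 (pop): stack=[23] mem=[18,0,18,0]
After op 14 (RCL M0): stack=[23,18] mem=[18,0,18,0]
After op 15 (swap): stack=[18,23] mem=[18,0,18,0]
After op 16 (dup): stack=[18,23,23] mem=[18,0,18,0]
After op 17 (swap): stack=[18,23,23] mem=[18,0,18,0]
After op 18 (/): stack=[18,1] mem=[18,0,18,0]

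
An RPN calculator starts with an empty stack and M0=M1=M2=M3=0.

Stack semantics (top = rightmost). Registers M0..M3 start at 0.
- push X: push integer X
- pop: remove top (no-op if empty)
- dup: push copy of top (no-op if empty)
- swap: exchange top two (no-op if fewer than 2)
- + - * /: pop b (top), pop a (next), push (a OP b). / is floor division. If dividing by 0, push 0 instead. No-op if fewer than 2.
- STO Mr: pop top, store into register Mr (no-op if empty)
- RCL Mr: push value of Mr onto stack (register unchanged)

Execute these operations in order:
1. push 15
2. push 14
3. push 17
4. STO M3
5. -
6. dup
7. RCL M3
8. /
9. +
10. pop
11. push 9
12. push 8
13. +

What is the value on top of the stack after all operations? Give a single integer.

Answer: 17

Derivation:
After op 1 (push 15): stack=[15] mem=[0,0,0,0]
After op 2 (push 14): stack=[15,14] mem=[0,0,0,0]
After op 3 (push 17): stack=[15,14,17] mem=[0,0,0,0]
After op 4 (STO M3): stack=[15,14] mem=[0,0,0,17]
After op 5 (-): stack=[1] mem=[0,0,0,17]
After op 6 (dup): stack=[1,1] mem=[0,0,0,17]
After op 7 (RCL M3): stack=[1,1,17] mem=[0,0,0,17]
After op 8 (/): stack=[1,0] mem=[0,0,0,17]
After op 9 (+): stack=[1] mem=[0,0,0,17]
After op 10 (pop): stack=[empty] mem=[0,0,0,17]
After op 11 (push 9): stack=[9] mem=[0,0,0,17]
After op 12 (push 8): stack=[9,8] mem=[0,0,0,17]
After op 13 (+): stack=[17] mem=[0,0,0,17]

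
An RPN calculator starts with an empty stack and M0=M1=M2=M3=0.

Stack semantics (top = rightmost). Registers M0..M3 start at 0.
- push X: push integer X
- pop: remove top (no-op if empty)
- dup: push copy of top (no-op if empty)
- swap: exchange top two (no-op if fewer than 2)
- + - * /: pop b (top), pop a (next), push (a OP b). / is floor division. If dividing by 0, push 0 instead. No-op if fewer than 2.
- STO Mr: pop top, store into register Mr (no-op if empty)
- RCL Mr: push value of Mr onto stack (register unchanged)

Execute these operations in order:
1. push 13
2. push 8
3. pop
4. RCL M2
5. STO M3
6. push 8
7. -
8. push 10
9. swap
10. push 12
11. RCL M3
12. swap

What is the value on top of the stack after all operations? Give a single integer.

Answer: 12

Derivation:
After op 1 (push 13): stack=[13] mem=[0,0,0,0]
After op 2 (push 8): stack=[13,8] mem=[0,0,0,0]
After op 3 (pop): stack=[13] mem=[0,0,0,0]
After op 4 (RCL M2): stack=[13,0] mem=[0,0,0,0]
After op 5 (STO M3): stack=[13] mem=[0,0,0,0]
After op 6 (push 8): stack=[13,8] mem=[0,0,0,0]
After op 7 (-): stack=[5] mem=[0,0,0,0]
After op 8 (push 10): stack=[5,10] mem=[0,0,0,0]
After op 9 (swap): stack=[10,5] mem=[0,0,0,0]
After op 10 (push 12): stack=[10,5,12] mem=[0,0,0,0]
After op 11 (RCL M3): stack=[10,5,12,0] mem=[0,0,0,0]
After op 12 (swap): stack=[10,5,0,12] mem=[0,0,0,0]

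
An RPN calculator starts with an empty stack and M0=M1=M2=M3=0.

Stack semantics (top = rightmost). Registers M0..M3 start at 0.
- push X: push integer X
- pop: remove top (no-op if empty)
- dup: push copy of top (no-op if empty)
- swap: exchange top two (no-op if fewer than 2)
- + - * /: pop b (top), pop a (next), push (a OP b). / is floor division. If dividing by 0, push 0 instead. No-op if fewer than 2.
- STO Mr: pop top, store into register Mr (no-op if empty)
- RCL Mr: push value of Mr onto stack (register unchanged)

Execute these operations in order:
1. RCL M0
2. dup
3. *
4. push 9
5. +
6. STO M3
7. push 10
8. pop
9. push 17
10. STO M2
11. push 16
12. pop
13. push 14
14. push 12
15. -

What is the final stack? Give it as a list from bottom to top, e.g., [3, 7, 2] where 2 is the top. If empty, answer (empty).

After op 1 (RCL M0): stack=[0] mem=[0,0,0,0]
After op 2 (dup): stack=[0,0] mem=[0,0,0,0]
After op 3 (*): stack=[0] mem=[0,0,0,0]
After op 4 (push 9): stack=[0,9] mem=[0,0,0,0]
After op 5 (+): stack=[9] mem=[0,0,0,0]
After op 6 (STO M3): stack=[empty] mem=[0,0,0,9]
After op 7 (push 10): stack=[10] mem=[0,0,0,9]
After op 8 (pop): stack=[empty] mem=[0,0,0,9]
After op 9 (push 17): stack=[17] mem=[0,0,0,9]
After op 10 (STO M2): stack=[empty] mem=[0,0,17,9]
After op 11 (push 16): stack=[16] mem=[0,0,17,9]
After op 12 (pop): stack=[empty] mem=[0,0,17,9]
After op 13 (push 14): stack=[14] mem=[0,0,17,9]
After op 14 (push 12): stack=[14,12] mem=[0,0,17,9]
After op 15 (-): stack=[2] mem=[0,0,17,9]

Answer: [2]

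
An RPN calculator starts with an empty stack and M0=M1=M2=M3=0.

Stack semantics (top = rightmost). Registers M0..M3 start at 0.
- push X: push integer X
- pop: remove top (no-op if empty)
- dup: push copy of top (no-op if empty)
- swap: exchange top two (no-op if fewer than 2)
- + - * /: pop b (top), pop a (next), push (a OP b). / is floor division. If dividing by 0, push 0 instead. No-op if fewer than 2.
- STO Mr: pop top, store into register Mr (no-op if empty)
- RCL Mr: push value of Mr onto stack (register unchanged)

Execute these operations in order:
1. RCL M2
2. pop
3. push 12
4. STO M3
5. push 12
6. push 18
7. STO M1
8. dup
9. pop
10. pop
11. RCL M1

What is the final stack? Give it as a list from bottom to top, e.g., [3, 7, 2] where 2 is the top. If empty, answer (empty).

After op 1 (RCL M2): stack=[0] mem=[0,0,0,0]
After op 2 (pop): stack=[empty] mem=[0,0,0,0]
After op 3 (push 12): stack=[12] mem=[0,0,0,0]
After op 4 (STO M3): stack=[empty] mem=[0,0,0,12]
After op 5 (push 12): stack=[12] mem=[0,0,0,12]
After op 6 (push 18): stack=[12,18] mem=[0,0,0,12]
After op 7 (STO M1): stack=[12] mem=[0,18,0,12]
After op 8 (dup): stack=[12,12] mem=[0,18,0,12]
After op 9 (pop): stack=[12] mem=[0,18,0,12]
After op 10 (pop): stack=[empty] mem=[0,18,0,12]
After op 11 (RCL M1): stack=[18] mem=[0,18,0,12]

Answer: [18]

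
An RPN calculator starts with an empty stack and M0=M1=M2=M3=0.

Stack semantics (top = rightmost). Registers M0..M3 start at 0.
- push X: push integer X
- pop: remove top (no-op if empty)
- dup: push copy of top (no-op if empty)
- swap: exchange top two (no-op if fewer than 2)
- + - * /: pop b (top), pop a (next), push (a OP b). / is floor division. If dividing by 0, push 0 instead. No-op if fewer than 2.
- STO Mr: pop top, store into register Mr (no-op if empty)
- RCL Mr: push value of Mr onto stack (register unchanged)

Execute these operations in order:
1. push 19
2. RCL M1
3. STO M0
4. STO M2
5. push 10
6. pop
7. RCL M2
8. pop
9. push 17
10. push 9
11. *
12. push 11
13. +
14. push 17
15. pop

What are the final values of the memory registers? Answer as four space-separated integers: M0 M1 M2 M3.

Answer: 0 0 19 0

Derivation:
After op 1 (push 19): stack=[19] mem=[0,0,0,0]
After op 2 (RCL M1): stack=[19,0] mem=[0,0,0,0]
After op 3 (STO M0): stack=[19] mem=[0,0,0,0]
After op 4 (STO M2): stack=[empty] mem=[0,0,19,0]
After op 5 (push 10): stack=[10] mem=[0,0,19,0]
After op 6 (pop): stack=[empty] mem=[0,0,19,0]
After op 7 (RCL M2): stack=[19] mem=[0,0,19,0]
After op 8 (pop): stack=[empty] mem=[0,0,19,0]
After op 9 (push 17): stack=[17] mem=[0,0,19,0]
After op 10 (push 9): stack=[17,9] mem=[0,0,19,0]
After op 11 (*): stack=[153] mem=[0,0,19,0]
After op 12 (push 11): stack=[153,11] mem=[0,0,19,0]
After op 13 (+): stack=[164] mem=[0,0,19,0]
After op 14 (push 17): stack=[164,17] mem=[0,0,19,0]
After op 15 (pop): stack=[164] mem=[0,0,19,0]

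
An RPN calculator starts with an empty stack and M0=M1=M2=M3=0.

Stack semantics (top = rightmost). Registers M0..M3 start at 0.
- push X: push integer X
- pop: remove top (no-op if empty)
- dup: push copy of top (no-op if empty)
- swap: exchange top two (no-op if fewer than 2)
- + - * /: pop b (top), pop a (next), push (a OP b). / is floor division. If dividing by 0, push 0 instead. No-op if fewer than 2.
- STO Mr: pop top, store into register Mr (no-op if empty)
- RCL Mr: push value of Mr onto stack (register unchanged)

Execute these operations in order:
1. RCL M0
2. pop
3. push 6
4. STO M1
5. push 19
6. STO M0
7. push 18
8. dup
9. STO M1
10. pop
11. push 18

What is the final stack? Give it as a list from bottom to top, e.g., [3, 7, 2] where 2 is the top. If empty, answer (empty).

After op 1 (RCL M0): stack=[0] mem=[0,0,0,0]
After op 2 (pop): stack=[empty] mem=[0,0,0,0]
After op 3 (push 6): stack=[6] mem=[0,0,0,0]
After op 4 (STO M1): stack=[empty] mem=[0,6,0,0]
After op 5 (push 19): stack=[19] mem=[0,6,0,0]
After op 6 (STO M0): stack=[empty] mem=[19,6,0,0]
After op 7 (push 18): stack=[18] mem=[19,6,0,0]
After op 8 (dup): stack=[18,18] mem=[19,6,0,0]
After op 9 (STO M1): stack=[18] mem=[19,18,0,0]
After op 10 (pop): stack=[empty] mem=[19,18,0,0]
After op 11 (push 18): stack=[18] mem=[19,18,0,0]

Answer: [18]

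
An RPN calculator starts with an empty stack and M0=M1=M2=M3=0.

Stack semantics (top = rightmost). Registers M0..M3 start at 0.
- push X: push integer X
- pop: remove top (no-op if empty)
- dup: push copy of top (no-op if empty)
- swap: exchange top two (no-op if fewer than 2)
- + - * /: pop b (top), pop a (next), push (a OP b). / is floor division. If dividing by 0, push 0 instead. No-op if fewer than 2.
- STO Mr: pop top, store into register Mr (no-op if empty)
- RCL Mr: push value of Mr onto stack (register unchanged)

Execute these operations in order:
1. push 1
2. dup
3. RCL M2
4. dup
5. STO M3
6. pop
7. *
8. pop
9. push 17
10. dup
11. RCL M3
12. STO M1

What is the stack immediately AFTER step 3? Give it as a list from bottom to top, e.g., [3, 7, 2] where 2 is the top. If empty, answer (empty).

After op 1 (push 1): stack=[1] mem=[0,0,0,0]
After op 2 (dup): stack=[1,1] mem=[0,0,0,0]
After op 3 (RCL M2): stack=[1,1,0] mem=[0,0,0,0]

[1, 1, 0]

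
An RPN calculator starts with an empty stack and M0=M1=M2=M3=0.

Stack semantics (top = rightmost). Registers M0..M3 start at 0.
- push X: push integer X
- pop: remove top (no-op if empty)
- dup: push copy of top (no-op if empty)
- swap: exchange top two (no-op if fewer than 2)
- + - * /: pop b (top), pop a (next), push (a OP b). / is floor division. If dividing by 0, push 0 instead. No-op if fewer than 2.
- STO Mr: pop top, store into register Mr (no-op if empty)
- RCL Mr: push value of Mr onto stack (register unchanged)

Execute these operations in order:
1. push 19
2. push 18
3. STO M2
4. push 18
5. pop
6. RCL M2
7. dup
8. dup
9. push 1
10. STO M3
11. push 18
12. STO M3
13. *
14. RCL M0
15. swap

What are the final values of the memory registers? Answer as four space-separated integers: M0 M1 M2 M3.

After op 1 (push 19): stack=[19] mem=[0,0,0,0]
After op 2 (push 18): stack=[19,18] mem=[0,0,0,0]
After op 3 (STO M2): stack=[19] mem=[0,0,18,0]
After op 4 (push 18): stack=[19,18] mem=[0,0,18,0]
After op 5 (pop): stack=[19] mem=[0,0,18,0]
After op 6 (RCL M2): stack=[19,18] mem=[0,0,18,0]
After op 7 (dup): stack=[19,18,18] mem=[0,0,18,0]
After op 8 (dup): stack=[19,18,18,18] mem=[0,0,18,0]
After op 9 (push 1): stack=[19,18,18,18,1] mem=[0,0,18,0]
After op 10 (STO M3): stack=[19,18,18,18] mem=[0,0,18,1]
After op 11 (push 18): stack=[19,18,18,18,18] mem=[0,0,18,1]
After op 12 (STO M3): stack=[19,18,18,18] mem=[0,0,18,18]
After op 13 (*): stack=[19,18,324] mem=[0,0,18,18]
After op 14 (RCL M0): stack=[19,18,324,0] mem=[0,0,18,18]
After op 15 (swap): stack=[19,18,0,324] mem=[0,0,18,18]

Answer: 0 0 18 18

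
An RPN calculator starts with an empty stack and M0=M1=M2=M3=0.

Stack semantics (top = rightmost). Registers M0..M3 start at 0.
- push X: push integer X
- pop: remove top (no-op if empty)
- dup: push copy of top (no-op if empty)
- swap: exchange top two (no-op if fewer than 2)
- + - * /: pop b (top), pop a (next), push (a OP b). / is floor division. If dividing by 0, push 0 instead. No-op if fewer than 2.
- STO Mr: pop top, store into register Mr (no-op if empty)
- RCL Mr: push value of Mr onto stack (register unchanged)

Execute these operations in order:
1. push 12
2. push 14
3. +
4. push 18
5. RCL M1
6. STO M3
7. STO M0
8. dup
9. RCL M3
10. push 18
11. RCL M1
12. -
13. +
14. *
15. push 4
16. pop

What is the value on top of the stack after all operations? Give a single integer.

Answer: 468

Derivation:
After op 1 (push 12): stack=[12] mem=[0,0,0,0]
After op 2 (push 14): stack=[12,14] mem=[0,0,0,0]
After op 3 (+): stack=[26] mem=[0,0,0,0]
After op 4 (push 18): stack=[26,18] mem=[0,0,0,0]
After op 5 (RCL M1): stack=[26,18,0] mem=[0,0,0,0]
After op 6 (STO M3): stack=[26,18] mem=[0,0,0,0]
After op 7 (STO M0): stack=[26] mem=[18,0,0,0]
After op 8 (dup): stack=[26,26] mem=[18,0,0,0]
After op 9 (RCL M3): stack=[26,26,0] mem=[18,0,0,0]
After op 10 (push 18): stack=[26,26,0,18] mem=[18,0,0,0]
After op 11 (RCL M1): stack=[26,26,0,18,0] mem=[18,0,0,0]
After op 12 (-): stack=[26,26,0,18] mem=[18,0,0,0]
After op 13 (+): stack=[26,26,18] mem=[18,0,0,0]
After op 14 (*): stack=[26,468] mem=[18,0,0,0]
After op 15 (push 4): stack=[26,468,4] mem=[18,0,0,0]
After op 16 (pop): stack=[26,468] mem=[18,0,0,0]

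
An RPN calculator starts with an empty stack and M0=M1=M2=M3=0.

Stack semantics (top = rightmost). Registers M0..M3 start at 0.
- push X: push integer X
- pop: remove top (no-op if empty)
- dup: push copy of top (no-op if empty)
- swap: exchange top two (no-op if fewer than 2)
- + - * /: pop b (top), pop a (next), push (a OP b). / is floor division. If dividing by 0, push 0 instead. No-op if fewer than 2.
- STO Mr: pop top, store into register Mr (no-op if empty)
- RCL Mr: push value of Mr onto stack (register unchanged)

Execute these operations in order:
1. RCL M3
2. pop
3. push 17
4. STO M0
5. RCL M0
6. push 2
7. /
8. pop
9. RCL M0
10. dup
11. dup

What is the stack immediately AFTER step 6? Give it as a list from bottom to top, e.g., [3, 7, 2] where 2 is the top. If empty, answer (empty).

After op 1 (RCL M3): stack=[0] mem=[0,0,0,0]
After op 2 (pop): stack=[empty] mem=[0,0,0,0]
After op 3 (push 17): stack=[17] mem=[0,0,0,0]
After op 4 (STO M0): stack=[empty] mem=[17,0,0,0]
After op 5 (RCL M0): stack=[17] mem=[17,0,0,0]
After op 6 (push 2): stack=[17,2] mem=[17,0,0,0]

[17, 2]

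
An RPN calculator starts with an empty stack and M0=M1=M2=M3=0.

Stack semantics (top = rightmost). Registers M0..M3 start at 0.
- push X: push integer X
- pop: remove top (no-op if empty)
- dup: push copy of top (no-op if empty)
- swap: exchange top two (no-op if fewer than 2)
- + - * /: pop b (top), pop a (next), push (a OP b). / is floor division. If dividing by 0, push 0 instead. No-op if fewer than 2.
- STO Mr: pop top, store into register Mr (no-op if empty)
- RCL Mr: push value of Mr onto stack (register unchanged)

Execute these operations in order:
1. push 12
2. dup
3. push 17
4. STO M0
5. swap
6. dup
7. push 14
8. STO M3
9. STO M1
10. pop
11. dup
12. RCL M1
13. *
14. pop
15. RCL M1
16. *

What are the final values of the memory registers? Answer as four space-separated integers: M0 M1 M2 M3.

After op 1 (push 12): stack=[12] mem=[0,0,0,0]
After op 2 (dup): stack=[12,12] mem=[0,0,0,0]
After op 3 (push 17): stack=[12,12,17] mem=[0,0,0,0]
After op 4 (STO M0): stack=[12,12] mem=[17,0,0,0]
After op 5 (swap): stack=[12,12] mem=[17,0,0,0]
After op 6 (dup): stack=[12,12,12] mem=[17,0,0,0]
After op 7 (push 14): stack=[12,12,12,14] mem=[17,0,0,0]
After op 8 (STO M3): stack=[12,12,12] mem=[17,0,0,14]
After op 9 (STO M1): stack=[12,12] mem=[17,12,0,14]
After op 10 (pop): stack=[12] mem=[17,12,0,14]
After op 11 (dup): stack=[12,12] mem=[17,12,0,14]
After op 12 (RCL M1): stack=[12,12,12] mem=[17,12,0,14]
After op 13 (*): stack=[12,144] mem=[17,12,0,14]
After op 14 (pop): stack=[12] mem=[17,12,0,14]
After op 15 (RCL M1): stack=[12,12] mem=[17,12,0,14]
After op 16 (*): stack=[144] mem=[17,12,0,14]

Answer: 17 12 0 14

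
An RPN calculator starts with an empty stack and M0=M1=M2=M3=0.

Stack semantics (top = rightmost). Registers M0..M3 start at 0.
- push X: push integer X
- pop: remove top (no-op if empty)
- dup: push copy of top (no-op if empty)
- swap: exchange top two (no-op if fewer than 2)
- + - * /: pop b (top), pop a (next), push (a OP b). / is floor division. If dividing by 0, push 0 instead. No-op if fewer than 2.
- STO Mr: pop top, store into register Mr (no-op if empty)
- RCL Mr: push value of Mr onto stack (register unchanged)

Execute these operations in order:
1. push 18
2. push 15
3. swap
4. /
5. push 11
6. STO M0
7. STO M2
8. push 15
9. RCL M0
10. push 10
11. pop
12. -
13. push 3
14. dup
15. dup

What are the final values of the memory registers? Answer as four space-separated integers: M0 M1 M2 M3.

After op 1 (push 18): stack=[18] mem=[0,0,0,0]
After op 2 (push 15): stack=[18,15] mem=[0,0,0,0]
After op 3 (swap): stack=[15,18] mem=[0,0,0,0]
After op 4 (/): stack=[0] mem=[0,0,0,0]
After op 5 (push 11): stack=[0,11] mem=[0,0,0,0]
After op 6 (STO M0): stack=[0] mem=[11,0,0,0]
After op 7 (STO M2): stack=[empty] mem=[11,0,0,0]
After op 8 (push 15): stack=[15] mem=[11,0,0,0]
After op 9 (RCL M0): stack=[15,11] mem=[11,0,0,0]
After op 10 (push 10): stack=[15,11,10] mem=[11,0,0,0]
After op 11 (pop): stack=[15,11] mem=[11,0,0,0]
After op 12 (-): stack=[4] mem=[11,0,0,0]
After op 13 (push 3): stack=[4,3] mem=[11,0,0,0]
After op 14 (dup): stack=[4,3,3] mem=[11,0,0,0]
After op 15 (dup): stack=[4,3,3,3] mem=[11,0,0,0]

Answer: 11 0 0 0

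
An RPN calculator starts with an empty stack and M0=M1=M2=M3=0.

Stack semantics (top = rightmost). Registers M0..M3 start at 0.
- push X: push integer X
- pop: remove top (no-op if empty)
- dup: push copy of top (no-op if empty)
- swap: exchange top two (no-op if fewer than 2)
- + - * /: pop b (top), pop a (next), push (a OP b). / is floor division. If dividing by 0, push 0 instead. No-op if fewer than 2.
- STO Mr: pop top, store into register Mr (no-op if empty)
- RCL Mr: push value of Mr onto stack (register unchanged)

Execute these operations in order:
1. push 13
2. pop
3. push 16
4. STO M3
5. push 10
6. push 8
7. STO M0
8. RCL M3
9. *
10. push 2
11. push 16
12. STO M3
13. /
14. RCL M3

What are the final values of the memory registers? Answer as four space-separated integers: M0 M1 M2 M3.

After op 1 (push 13): stack=[13] mem=[0,0,0,0]
After op 2 (pop): stack=[empty] mem=[0,0,0,0]
After op 3 (push 16): stack=[16] mem=[0,0,0,0]
After op 4 (STO M3): stack=[empty] mem=[0,0,0,16]
After op 5 (push 10): stack=[10] mem=[0,0,0,16]
After op 6 (push 8): stack=[10,8] mem=[0,0,0,16]
After op 7 (STO M0): stack=[10] mem=[8,0,0,16]
After op 8 (RCL M3): stack=[10,16] mem=[8,0,0,16]
After op 9 (*): stack=[160] mem=[8,0,0,16]
After op 10 (push 2): stack=[160,2] mem=[8,0,0,16]
After op 11 (push 16): stack=[160,2,16] mem=[8,0,0,16]
After op 12 (STO M3): stack=[160,2] mem=[8,0,0,16]
After op 13 (/): stack=[80] mem=[8,0,0,16]
After op 14 (RCL M3): stack=[80,16] mem=[8,0,0,16]

Answer: 8 0 0 16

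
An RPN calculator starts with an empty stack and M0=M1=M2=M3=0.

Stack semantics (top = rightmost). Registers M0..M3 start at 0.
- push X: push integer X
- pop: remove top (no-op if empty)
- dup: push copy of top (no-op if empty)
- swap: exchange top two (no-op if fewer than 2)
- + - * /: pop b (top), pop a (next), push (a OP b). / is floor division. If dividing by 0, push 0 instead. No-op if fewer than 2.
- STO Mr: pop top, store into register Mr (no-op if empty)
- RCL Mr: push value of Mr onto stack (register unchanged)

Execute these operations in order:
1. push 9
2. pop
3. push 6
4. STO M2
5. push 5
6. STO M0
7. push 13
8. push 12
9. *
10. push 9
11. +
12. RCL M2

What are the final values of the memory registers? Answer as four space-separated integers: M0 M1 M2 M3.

Answer: 5 0 6 0

Derivation:
After op 1 (push 9): stack=[9] mem=[0,0,0,0]
After op 2 (pop): stack=[empty] mem=[0,0,0,0]
After op 3 (push 6): stack=[6] mem=[0,0,0,0]
After op 4 (STO M2): stack=[empty] mem=[0,0,6,0]
After op 5 (push 5): stack=[5] mem=[0,0,6,0]
After op 6 (STO M0): stack=[empty] mem=[5,0,6,0]
After op 7 (push 13): stack=[13] mem=[5,0,6,0]
After op 8 (push 12): stack=[13,12] mem=[5,0,6,0]
After op 9 (*): stack=[156] mem=[5,0,6,0]
After op 10 (push 9): stack=[156,9] mem=[5,0,6,0]
After op 11 (+): stack=[165] mem=[5,0,6,0]
After op 12 (RCL M2): stack=[165,6] mem=[5,0,6,0]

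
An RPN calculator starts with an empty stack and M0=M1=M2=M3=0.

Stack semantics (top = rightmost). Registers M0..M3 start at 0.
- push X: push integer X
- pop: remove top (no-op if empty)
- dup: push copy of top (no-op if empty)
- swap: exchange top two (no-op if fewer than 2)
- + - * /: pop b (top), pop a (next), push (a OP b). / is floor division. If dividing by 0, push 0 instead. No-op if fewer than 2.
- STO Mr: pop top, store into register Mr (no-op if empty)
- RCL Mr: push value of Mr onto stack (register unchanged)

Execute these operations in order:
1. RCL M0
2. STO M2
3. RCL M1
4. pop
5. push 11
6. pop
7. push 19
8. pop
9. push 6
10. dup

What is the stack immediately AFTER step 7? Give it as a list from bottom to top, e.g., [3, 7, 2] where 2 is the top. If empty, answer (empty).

After op 1 (RCL M0): stack=[0] mem=[0,0,0,0]
After op 2 (STO M2): stack=[empty] mem=[0,0,0,0]
After op 3 (RCL M1): stack=[0] mem=[0,0,0,0]
After op 4 (pop): stack=[empty] mem=[0,0,0,0]
After op 5 (push 11): stack=[11] mem=[0,0,0,0]
After op 6 (pop): stack=[empty] mem=[0,0,0,0]
After op 7 (push 19): stack=[19] mem=[0,0,0,0]

[19]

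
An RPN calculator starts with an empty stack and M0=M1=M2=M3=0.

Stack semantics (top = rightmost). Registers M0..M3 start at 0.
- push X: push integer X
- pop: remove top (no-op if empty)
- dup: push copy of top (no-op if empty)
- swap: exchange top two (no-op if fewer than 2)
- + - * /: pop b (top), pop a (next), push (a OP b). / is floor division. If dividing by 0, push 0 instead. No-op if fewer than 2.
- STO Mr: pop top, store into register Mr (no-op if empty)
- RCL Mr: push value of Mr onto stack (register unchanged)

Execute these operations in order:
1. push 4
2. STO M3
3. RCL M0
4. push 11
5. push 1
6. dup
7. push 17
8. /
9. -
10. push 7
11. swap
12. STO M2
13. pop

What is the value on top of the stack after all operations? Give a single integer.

Answer: 11

Derivation:
After op 1 (push 4): stack=[4] mem=[0,0,0,0]
After op 2 (STO M3): stack=[empty] mem=[0,0,0,4]
After op 3 (RCL M0): stack=[0] mem=[0,0,0,4]
After op 4 (push 11): stack=[0,11] mem=[0,0,0,4]
After op 5 (push 1): stack=[0,11,1] mem=[0,0,0,4]
After op 6 (dup): stack=[0,11,1,1] mem=[0,0,0,4]
After op 7 (push 17): stack=[0,11,1,1,17] mem=[0,0,0,4]
After op 8 (/): stack=[0,11,1,0] mem=[0,0,0,4]
After op 9 (-): stack=[0,11,1] mem=[0,0,0,4]
After op 10 (push 7): stack=[0,11,1,7] mem=[0,0,0,4]
After op 11 (swap): stack=[0,11,7,1] mem=[0,0,0,4]
After op 12 (STO M2): stack=[0,11,7] mem=[0,0,1,4]
After op 13 (pop): stack=[0,11] mem=[0,0,1,4]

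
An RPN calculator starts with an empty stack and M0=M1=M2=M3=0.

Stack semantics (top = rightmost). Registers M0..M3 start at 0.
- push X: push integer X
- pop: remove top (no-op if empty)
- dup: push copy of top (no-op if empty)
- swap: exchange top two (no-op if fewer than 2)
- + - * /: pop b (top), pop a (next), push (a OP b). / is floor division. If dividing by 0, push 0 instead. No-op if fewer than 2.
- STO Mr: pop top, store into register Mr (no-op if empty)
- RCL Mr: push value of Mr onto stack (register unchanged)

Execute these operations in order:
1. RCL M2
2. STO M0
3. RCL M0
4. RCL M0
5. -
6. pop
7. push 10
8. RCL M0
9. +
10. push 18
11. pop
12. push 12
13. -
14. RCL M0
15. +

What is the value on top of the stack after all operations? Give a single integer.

After op 1 (RCL M2): stack=[0] mem=[0,0,0,0]
After op 2 (STO M0): stack=[empty] mem=[0,0,0,0]
After op 3 (RCL M0): stack=[0] mem=[0,0,0,0]
After op 4 (RCL M0): stack=[0,0] mem=[0,0,0,0]
After op 5 (-): stack=[0] mem=[0,0,0,0]
After op 6 (pop): stack=[empty] mem=[0,0,0,0]
After op 7 (push 10): stack=[10] mem=[0,0,0,0]
After op 8 (RCL M0): stack=[10,0] mem=[0,0,0,0]
After op 9 (+): stack=[10] mem=[0,0,0,0]
After op 10 (push 18): stack=[10,18] mem=[0,0,0,0]
After op 11 (pop): stack=[10] mem=[0,0,0,0]
After op 12 (push 12): stack=[10,12] mem=[0,0,0,0]
After op 13 (-): stack=[-2] mem=[0,0,0,0]
After op 14 (RCL M0): stack=[-2,0] mem=[0,0,0,0]
After op 15 (+): stack=[-2] mem=[0,0,0,0]

Answer: -2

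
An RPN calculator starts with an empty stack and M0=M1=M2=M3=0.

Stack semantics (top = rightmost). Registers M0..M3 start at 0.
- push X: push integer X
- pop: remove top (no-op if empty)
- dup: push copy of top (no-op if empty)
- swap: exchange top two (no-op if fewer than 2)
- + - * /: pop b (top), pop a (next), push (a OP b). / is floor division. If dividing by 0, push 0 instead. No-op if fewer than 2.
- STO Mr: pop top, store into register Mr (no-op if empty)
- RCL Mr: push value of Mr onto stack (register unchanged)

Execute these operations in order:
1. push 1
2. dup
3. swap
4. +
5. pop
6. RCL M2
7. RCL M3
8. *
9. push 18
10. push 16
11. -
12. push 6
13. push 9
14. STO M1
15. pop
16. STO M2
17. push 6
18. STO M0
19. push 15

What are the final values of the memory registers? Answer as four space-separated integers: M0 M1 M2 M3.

After op 1 (push 1): stack=[1] mem=[0,0,0,0]
After op 2 (dup): stack=[1,1] mem=[0,0,0,0]
After op 3 (swap): stack=[1,1] mem=[0,0,0,0]
After op 4 (+): stack=[2] mem=[0,0,0,0]
After op 5 (pop): stack=[empty] mem=[0,0,0,0]
After op 6 (RCL M2): stack=[0] mem=[0,0,0,0]
After op 7 (RCL M3): stack=[0,0] mem=[0,0,0,0]
After op 8 (*): stack=[0] mem=[0,0,0,0]
After op 9 (push 18): stack=[0,18] mem=[0,0,0,0]
After op 10 (push 16): stack=[0,18,16] mem=[0,0,0,0]
After op 11 (-): stack=[0,2] mem=[0,0,0,0]
After op 12 (push 6): stack=[0,2,6] mem=[0,0,0,0]
After op 13 (push 9): stack=[0,2,6,9] mem=[0,0,0,0]
After op 14 (STO M1): stack=[0,2,6] mem=[0,9,0,0]
After op 15 (pop): stack=[0,2] mem=[0,9,0,0]
After op 16 (STO M2): stack=[0] mem=[0,9,2,0]
After op 17 (push 6): stack=[0,6] mem=[0,9,2,0]
After op 18 (STO M0): stack=[0] mem=[6,9,2,0]
After op 19 (push 15): stack=[0,15] mem=[6,9,2,0]

Answer: 6 9 2 0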